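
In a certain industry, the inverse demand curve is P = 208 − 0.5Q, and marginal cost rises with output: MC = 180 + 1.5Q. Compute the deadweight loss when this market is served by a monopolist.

DWL = 7.84

Under competition P = MC: 208 − 0.5Q = 180 + 1.5Q ⇒ Q = 14, P = 201.
Monopoly sets MR = MC: 208 − Q = 180 + 1.5Q ⇒ Q = 11.2, P = 208 − 0.5·11.2 = 202.4.
CS = ½·(208 − 201)·14 = 49; PS = (201·14 − 180·14 − ½·1.5·14²) = 147; TS = 196.
CS = ½·(208 − 202.4)·11.2 = 31.36; PS = (202.4·11.2 − 180·11.2 − ½·1.5·11.2²) = 156.8; TS = 188.16.
DWL = 196 − 188.16 = 7.84.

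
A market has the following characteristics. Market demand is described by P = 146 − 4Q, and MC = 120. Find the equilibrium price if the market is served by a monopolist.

The monopolist equates marginal revenue to marginal cost: 146 − 8Q = 120, so Q = 3.25. From demand, P = 133.

P = 133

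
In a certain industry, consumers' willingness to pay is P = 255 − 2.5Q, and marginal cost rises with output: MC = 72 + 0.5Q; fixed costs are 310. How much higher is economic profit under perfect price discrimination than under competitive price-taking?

π rises by 4651.25

Competitive equilibrium sets price equal to marginal cost: 255 − 2.5Q = 72 + 0.5Q, so Q = 61 and P = 102.5.
Profit = 102.5·61 − (72·61 + ½·0.5·61²) − 310 = 620.25.
Under first-degree price discrimination the firm charges each unit its demand price and produces up to where P = MC, i.e. Q = 61. Consumer surplus is zero; producer surplus equals total surplus.
PS equals the full surplus area, 5581.5. Profit = 5581.5 − 310 = 5271.5.
Change in economic profit: 5271.5 − 620.25 = 4651.25.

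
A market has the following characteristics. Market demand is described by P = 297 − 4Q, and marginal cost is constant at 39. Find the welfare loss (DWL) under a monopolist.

Perfect competition: P = MC = 39, so 297 − 4Q = 39 and Q = 64.5.
A monopolist chooses Q where MR = MC. MR = 297 − 8Q; setting this equal to 39 gives Q = 32.25 and P = 168.
DWL is the triangle between Q = 32.25 and Q = 64.5: ½·(64.5 − 32.25)·(168 − 39) = 2080.125.

DWL = 2080.125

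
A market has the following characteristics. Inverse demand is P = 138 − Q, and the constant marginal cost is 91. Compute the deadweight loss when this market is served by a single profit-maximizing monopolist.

Competitive firms price at marginal cost: P = 91, giving Q = 47.
A monopolist chooses Q where MR = MC. MR = 138 − 2Q; setting this equal to 91 gives Q = 23.5 and P = 114.5.
DWL is the triangle between Q = 23.5 and Q = 47: ½·(47 − 23.5)·(114.5 − 91) = 276.125.

DWL = 276.125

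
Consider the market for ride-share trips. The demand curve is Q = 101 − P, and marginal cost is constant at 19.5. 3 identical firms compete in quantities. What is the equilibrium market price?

P = 39.875

Inverting demand: P = 101 − Q.
In a 3-firm Cournot equilibrium, symmetry and the first-order condition give q = (101 − 19.5)/(4) = 20.375. So Q = 61.125 and P = 39.875.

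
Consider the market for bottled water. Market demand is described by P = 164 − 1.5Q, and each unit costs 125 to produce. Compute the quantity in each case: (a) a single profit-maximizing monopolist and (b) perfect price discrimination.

Monopoly: Q = 13; Perfect PD: Q = 26

A monopolist chooses Q where MR = MC. MR = 164 − 3Q; setting this equal to 125 gives Q = 13 and P = 144.5.
Under first-degree price discrimination the firm charges each unit its demand price and produces up to where P = MC, i.e. Q = 26. Consumer surplus is zero; producer surplus equals total surplus.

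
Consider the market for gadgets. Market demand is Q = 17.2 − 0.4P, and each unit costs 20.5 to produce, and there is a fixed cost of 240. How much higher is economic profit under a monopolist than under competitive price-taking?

Economic profit rises by 50.625

Inverting demand: P = 43 − 2.5Q.
Perfect competition: P = MC = 20.5, so 43 − 2.5Q = 20.5 and Q = 9.
Profit = (20.5 − 20.5)·9 − 240 = −240.
Monopoly sets MR = MC: 43 − 5Q = 20.5 ⇒ Q = 4.5, P = 43 − 2.5·4.5 = 31.75.
Profit = (31.75 − 20.5)·4.5 − 240 = −189.375.
Change in economic profit: −189.375 − −240 = 50.625.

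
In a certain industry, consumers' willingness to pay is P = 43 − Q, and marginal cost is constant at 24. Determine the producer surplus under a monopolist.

PS = 90.25

Monopoly sets MR = MC: 43 − 2Q = 24 ⇒ Q = 9.5, P = 43 − 9.5 = 33.5.
PS = (33.5 − 24)·9.5 = 90.25.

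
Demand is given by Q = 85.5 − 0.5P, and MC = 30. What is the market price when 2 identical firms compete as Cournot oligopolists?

P = 77

Inverting demand: P = 171 − 2Q.
Cournot with 2 identical firms: the symmetric best-response condition is 171 − 6q = 30. Each firm produces q = 23.5, total output Q = 47, price P = 77.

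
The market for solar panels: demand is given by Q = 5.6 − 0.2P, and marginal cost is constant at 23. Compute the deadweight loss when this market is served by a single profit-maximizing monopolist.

DWL = 0.625

Inverting demand: P = 28 − 5Q.
Perfect competition: P = MC = 23, so 28 − 5Q = 23 and Q = 1.
The monopolist equates marginal revenue to marginal cost: 28 − 10Q = 23, so Q = 0.5. From demand, P = 25.5.
DWL is the triangle between Q = 0.5 and Q = 1: ½·(1 − 0.5)·(25.5 − 23) = 0.625.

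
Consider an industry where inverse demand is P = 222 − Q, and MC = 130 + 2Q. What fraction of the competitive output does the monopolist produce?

Monopoly sets MR = MC: 222 − 2Q = 130 + 2Q ⇒ Q = 23, P = 222 − 23 = 199.
Under competition P = MC: 222 − Q = 130 + 2Q ⇒ Q = 92/3, P = 574/3.
Ratio Q_m/Q_c = 23/(92/3) = 0.75.

Q_m/Q_c = 0.75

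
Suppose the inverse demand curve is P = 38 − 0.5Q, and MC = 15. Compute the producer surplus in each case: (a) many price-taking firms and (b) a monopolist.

Under competition P = MC = 15, so Q = (38 − 15)/0.5 = 46.
PS = (15 − 15)·46 = 0.
A monopolist chooses Q where MR = MC. MR = 38 − Q; setting this equal to 15 gives Q = 23 and P = 26.5.
PS = (26.5 − 15)·23 = 264.5.

Competition: PS = 0; Monopoly: PS = 264.5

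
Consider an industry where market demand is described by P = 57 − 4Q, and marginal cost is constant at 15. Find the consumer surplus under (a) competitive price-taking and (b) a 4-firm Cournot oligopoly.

Perfect competition: P = MC = 15, so 57 − 4Q = 15 and Q = 10.5.
CS = ½·(57 − 15)·10.5 = 220.5.
With 4 symmetric Cournot firms, each firm's FOC gives 57 − 20q = 15, so q = 2.1, Q = 4·2.1 = 8.4, and P = 23.4.
CS = ½·(57 − 23.4)·8.4 = 141.12.

Competition: CS = 220.5; Cournot: CS = 141.12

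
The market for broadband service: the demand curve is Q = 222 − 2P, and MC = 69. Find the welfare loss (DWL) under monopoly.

DWL = 441

Inverting demand: P = 111 − 0.5Q.
Under competition P = MC = 69, so Q = (111 − 69)/0.5 = 84.
A monopolist chooses Q where MR = MC. MR = 111 − Q; setting this equal to 69 gives Q = 42 and P = 90.
DWL is the triangle between Q = 42 and Q = 84: ½·(84 − 42)·(90 − 69) = 441.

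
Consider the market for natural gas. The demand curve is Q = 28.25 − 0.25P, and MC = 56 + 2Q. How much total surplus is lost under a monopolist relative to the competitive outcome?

DWL = 43.32

Inverting demand: P = 113 − 4Q.
Under competition P = MC: 113 − 4Q = 56 + 2Q ⇒ Q = 9.5, P = 75.
The monopolist equates marginal revenue to marginal cost: 113 − 8Q = 56 + 2Q, so Q = 5.7. From demand, P = 90.2.
CS = ½·(113 − 75)·9.5 = 180.5; PS = (75·9.5 − 56·9.5 − ½·2·9.5²) = 90.25; TS = 270.75.
CS = ½·(113 − 90.2)·5.7 = 64.98; PS = (90.2·5.7 − 56·5.7 − ½·2·5.7²) = 162.45; TS = 227.43.
DWL = 270.75 − 227.43 = 43.32.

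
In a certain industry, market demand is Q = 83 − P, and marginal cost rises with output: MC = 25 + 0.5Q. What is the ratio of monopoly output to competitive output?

Q_m/Q_c = 0.6

Inverting demand: P = 83 − Q.
Monopoly sets MR = MC: 83 − 2Q = 25 + 0.5Q ⇒ Q = 23.2, P = 83 − 23.2 = 59.8.
Under competition P = MC: 83 − Q = 25 + 0.5Q ⇒ Q = 116/3, P = 133/3.
Ratio Q_m/Q_c = 23.2/(116/3) = 0.6.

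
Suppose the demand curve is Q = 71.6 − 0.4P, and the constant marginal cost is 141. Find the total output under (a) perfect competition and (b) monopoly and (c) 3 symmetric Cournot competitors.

Competition: Q = 15.2; Monopoly: Q = 7.6; Cournot: Q = 11.4

Inverting demand: P = 179 − 2.5Q.
Competitive firms price at marginal cost: P = 141, giving Q = 15.2.
Monopoly sets MR = MC: 179 − 5Q = 141 ⇒ Q = 7.6, P = 179 − 2.5·7.6 = 160.
Cournot with 3 identical firms: the symmetric best-response condition is 179 − 10q = 141. Each firm produces q = 3.8, total output Q = 11.4, price P = 150.5.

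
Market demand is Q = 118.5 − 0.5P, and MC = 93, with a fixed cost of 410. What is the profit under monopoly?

Profit = 2182

Inverting demand: P = 237 − 2Q.
Monopoly sets MR = MC: 237 − 4Q = 93 ⇒ Q = 36, P = 237 − 2·36 = 165.
Profit = (165 − 93)·36 − 410 = 2182.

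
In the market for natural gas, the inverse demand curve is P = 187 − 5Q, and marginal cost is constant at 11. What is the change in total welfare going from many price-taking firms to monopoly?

Competitive firms price at marginal cost: P = 11, giving Q = 35.2.
CS = ½·(187 − 11)·35.2 = 3097.6; PS = (11 − 11)·35.2 = 0; TS = 3097.6.
Monopoly sets MR = MC: 187 − 10Q = 11 ⇒ Q = 17.6, P = 187 − 5·17.6 = 99.
CS = ½·(187 − 99)·17.6 = 774.4; PS = (99 − 11)·17.6 = 1548.8; TS = 2323.2.
Change in total welfare: 2323.2 − 3097.6 = −774.4.

TS falls by 774.4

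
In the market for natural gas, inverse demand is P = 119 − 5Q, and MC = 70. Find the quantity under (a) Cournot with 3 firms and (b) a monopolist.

Cournot: Q = 7.35; Monopoly: Q = 4.9

With 3 symmetric Cournot firms, each firm's FOC gives 119 − 20q = 70, so q = 2.45, Q = 3·2.45 = 7.35, and P = 82.25.
A monopolist chooses Q where MR = MC. MR = 119 − 10Q; setting this equal to 70 gives Q = 4.9 and P = 94.5.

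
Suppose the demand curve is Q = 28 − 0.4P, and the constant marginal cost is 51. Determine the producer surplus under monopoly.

PS = 36.1

Inverting demand: P = 70 − 2.5Q.
Monopoly sets MR = MC: 70 − 5Q = 51 ⇒ Q = 3.8, P = 70 − 2.5·3.8 = 60.5.
PS = (60.5 − 51)·3.8 = 36.1.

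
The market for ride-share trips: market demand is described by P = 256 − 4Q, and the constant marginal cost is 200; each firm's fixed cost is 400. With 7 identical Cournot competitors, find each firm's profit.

π_i = −387.75

With 7 symmetric Cournot firms, each firm's FOC gives 256 − 32q = 200, so q = 1.75, Q = 7·1.75 = 12.25, and P = 207.
Each firm's profit = (207 − 200)·1.75 − 400 = −387.75.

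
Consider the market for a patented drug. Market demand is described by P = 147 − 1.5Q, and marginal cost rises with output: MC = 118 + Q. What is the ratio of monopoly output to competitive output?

Q_m/Q_c = 0.625

A monopolist chooses Q where MR = MC. MR = 147 − 3Q; setting this equal to 118 + Q gives Q = 7.25 and P = 136.125.
Competitive equilibrium sets price equal to marginal cost: 147 − 1.5Q = 118 + Q, so Q = 11.6 and P = 129.6.
Ratio Q_m/Q_c = 7.25/11.6 = 0.625.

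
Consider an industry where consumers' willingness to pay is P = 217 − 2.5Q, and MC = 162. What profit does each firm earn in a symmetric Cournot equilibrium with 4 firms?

With 4 symmetric Cournot firms, each firm's FOC gives 217 − 12.5q = 162, so q = 4.4, Q = 4·4.4 = 17.6, and P = 173.
Each firm's profit = (173 − 162)·4.4 = 48.4.

π_i = 48.4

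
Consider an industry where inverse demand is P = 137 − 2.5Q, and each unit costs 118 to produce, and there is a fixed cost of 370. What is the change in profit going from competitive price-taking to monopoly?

Profit rises by 36.1

Competitive firms price at marginal cost: P = 118, giving Q = 7.6.
Profit = (118 − 118)·7.6 − 370 = −370.
A monopolist chooses Q where MR = MC. MR = 137 − 5Q; setting this equal to 118 gives Q = 3.8 and P = 127.5.
Profit = (127.5 − 118)·3.8 − 370 = −333.9.
Change in profit: −333.9 − −370 = 36.1.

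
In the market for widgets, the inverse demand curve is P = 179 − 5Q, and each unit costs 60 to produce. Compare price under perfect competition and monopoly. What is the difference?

Under competition P = MC = 60, so Q = (179 − 60)/5 = 23.8.
Monopoly sets MR = MC: 179 − 10Q = 60 ⇒ Q = 11.9, P = 179 − 5·11.9 = 119.5.
Change in price: 119.5 − 60 = 59.5.

P rises by 59.5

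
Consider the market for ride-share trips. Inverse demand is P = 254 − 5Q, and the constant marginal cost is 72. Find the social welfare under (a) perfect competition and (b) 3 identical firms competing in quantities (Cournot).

Competition: TS = 3312.4; Cournot: TS = 3105.375

Competitive firms price at marginal cost: P = 72, giving Q = 36.4.
CS = ½·(254 − 72)·36.4 = 3312.4; PS = (72 − 72)·36.4 = 0; TS = 3312.4.
With 3 symmetric Cournot firms, each firm's FOC gives 254 − 20q = 72, so q = 9.1, Q = 3·9.1 = 27.3, and P = 117.5.
CS = ½·(254 − 117.5)·27.3 = 1863.225; PS = (117.5 − 72)·27.3 = 1242.15; TS = 3105.375.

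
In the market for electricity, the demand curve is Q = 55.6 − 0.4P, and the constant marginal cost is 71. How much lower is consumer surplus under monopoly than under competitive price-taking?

Inverting demand: P = 139 − 2.5Q.
Competitive firms price at marginal cost: P = 71, giving Q = 27.2.
CS = ½·(139 − 71)·27.2 = 924.8.
The monopolist equates marginal revenue to marginal cost: 139 − 5Q = 71, so Q = 13.6. From demand, P = 105.
CS = ½·(139 − 105)·13.6 = 231.2.
Change in consumer surplus: 231.2 − 924.8 = −693.6.

Consumer surplus falls by 693.6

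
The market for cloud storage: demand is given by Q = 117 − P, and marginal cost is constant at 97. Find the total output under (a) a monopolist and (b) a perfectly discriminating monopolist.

Monopoly: Q = 10; Perfect PD: Q = 20

Inverting demand: P = 117 − Q.
The monopolist equates marginal revenue to marginal cost: 117 − 2Q = 97, so Q = 10. From demand, P = 107.
With perfect price discrimination, output is the efficient level Q = 20 (where demand meets MC), but every buyer pays their willingness to pay: CS = 0 and PS = total surplus.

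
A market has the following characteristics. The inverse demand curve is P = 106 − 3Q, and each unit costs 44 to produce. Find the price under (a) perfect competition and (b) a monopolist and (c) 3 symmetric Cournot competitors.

Competition: P = 44; Monopoly: P = 75; Cournot: P = 59.5

Competitive firms price at marginal cost: P = 44, giving Q = 62/3.
A monopolist chooses Q where MR = MC. MR = 106 − 6Q; setting this equal to 44 gives Q = 31/3 and P = 75.
In a 3-firm Cournot equilibrium, symmetry and the first-order condition give q = (106 − 44)/(12) = 31/6. So Q = 15.5 and P = 59.5.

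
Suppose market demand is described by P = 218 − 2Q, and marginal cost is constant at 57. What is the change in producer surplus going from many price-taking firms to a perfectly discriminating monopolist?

PS rises by 6480.25

Competitive firms price at marginal cost: P = 57, giving Q = 80.5.
PS = (57 − 57)·80.5 = 0.
With perfect price discrimination, output is the efficient level Q = 80.5 (where demand meets MC), but every buyer pays their willingness to pay: CS = 0 and PS = total surplus.
PS = ½·(218 − 57)·80.5 = 6480.25.
Change in producer surplus: 6480.25 − 0 = 6480.25.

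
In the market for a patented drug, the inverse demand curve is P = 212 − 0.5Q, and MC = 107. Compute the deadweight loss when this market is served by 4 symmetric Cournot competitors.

DWL = 441

Under competition P = MC = 107, so Q = (212 − 107)/0.5 = 210.
With 4 symmetric Cournot firms, each firm's FOC gives 212 − 2.5q = 107, so q = 42, Q = 4·42 = 168, and P = 128.
DWL is the triangle between Q = 168 and Q = 210: ½·(210 − 168)·(128 − 107) = 441.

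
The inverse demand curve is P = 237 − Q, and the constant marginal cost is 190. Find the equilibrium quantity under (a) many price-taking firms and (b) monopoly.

Competition: Q = 47; Monopoly: Q = 23.5

Under competition P = MC = 190, so Q = (237 − 190)/1 = 47.
The monopolist equates marginal revenue to marginal cost: 237 − 2Q = 190, so Q = 23.5. From demand, P = 213.5.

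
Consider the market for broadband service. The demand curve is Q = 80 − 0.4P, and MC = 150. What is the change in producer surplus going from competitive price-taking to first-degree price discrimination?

Inverting demand: P = 200 − 2.5Q.
Under competition P = MC = 150, so Q = (200 − 150)/2.5 = 20.
PS = (150 − 150)·20 = 0.
With perfect price discrimination, output is the efficient level Q = 20 (where demand meets MC), but every buyer pays their willingness to pay: CS = 0 and PS = total surplus.
PS = ½·(200 − 150)·20 = 500.
Change in producer surplus: 500 − 0 = 500.

Producer surplus rises by 500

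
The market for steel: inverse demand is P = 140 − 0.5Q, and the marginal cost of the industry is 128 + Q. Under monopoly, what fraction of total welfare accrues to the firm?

Monopoly sets MR = MC: 140 − Q = 128 + Q ⇒ Q = 6, P = 140 − 0.5·6 = 137.
CS = ½·(140 − 137)·6 = 9.
PS = P·Q − VC(Q) = 137·6 − (128·6 + ½·1·6²) = 36.
Share captured = PS/TS = 36/45 = 0.8.

PS/TS = 0.8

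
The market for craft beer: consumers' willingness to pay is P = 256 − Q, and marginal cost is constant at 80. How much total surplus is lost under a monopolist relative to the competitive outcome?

DWL = 3872

Perfect competition: P = MC = 80, so 256 − Q = 80 and Q = 176.
The monopolist equates marginal revenue to marginal cost: 256 − 2Q = 80, so Q = 88. From demand, P = 168.
DWL is the triangle between Q = 88 and Q = 176: ½·(176 − 88)·(168 − 80) = 3872.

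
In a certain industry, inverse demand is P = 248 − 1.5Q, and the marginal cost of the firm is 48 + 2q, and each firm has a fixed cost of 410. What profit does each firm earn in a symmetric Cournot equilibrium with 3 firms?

π_i = 1152.5

With 3 symmetric Cournot firms, each firm's FOC gives 248 − 6q = 48 + 2q, so q = 25, Q = 3·25 = 75, and P = 135.5.
Each firm's profit = 135.5·25 − (48·25 + ½·2·25²) − 410 = 1152.5.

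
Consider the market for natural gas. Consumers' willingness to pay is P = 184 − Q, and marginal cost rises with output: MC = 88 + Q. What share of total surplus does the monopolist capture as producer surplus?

Monopoly sets MR = MC: 184 − 2Q = 88 + Q ⇒ Q = 32, P = 184 − 32 = 152.
CS = ½·(184 − 152)·32 = 512.
PS = P·Q − VC(Q) = 152·32 − (88·32 + ½·1·32²) = 1536.
Share captured = PS/TS = 1536/2048 = 0.75.

PS/TS = 0.75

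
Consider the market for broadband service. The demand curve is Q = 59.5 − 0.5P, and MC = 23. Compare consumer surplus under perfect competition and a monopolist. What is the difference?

CS falls by 1728

Inverting demand: P = 119 − 2Q.
Under competition P = MC = 23, so Q = (119 − 23)/2 = 48.
CS = ½·(119 − 23)·48 = 2304.
Monopoly sets MR = MC: 119 − 4Q = 23 ⇒ Q = 24, P = 119 − 2·24 = 71.
CS = ½·(119 − 71)·24 = 576.
Change in consumer surplus: 576 − 2304 = −1728.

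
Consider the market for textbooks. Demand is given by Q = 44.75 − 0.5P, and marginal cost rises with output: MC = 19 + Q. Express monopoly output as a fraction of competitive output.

Q_m/Q_c = 0.6

Inverting demand: P = 89.5 − 2Q.
Monopoly sets MR = MC: 89.5 − 4Q = 19 + Q ⇒ Q = 14.1, P = 89.5 − 2·14.1 = 61.3.
Competitive equilibrium sets price equal to marginal cost: 89.5 − 2Q = 19 + Q, so Q = 23.5 and P = 42.5.
Ratio Q_m/Q_c = 14.1/23.5 = 0.6.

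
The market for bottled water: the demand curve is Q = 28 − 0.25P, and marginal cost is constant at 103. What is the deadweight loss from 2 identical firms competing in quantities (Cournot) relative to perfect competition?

Inverting demand: P = 112 − 4Q.
Under competition P = MC = 103, so Q = (112 − 103)/4 = 2.25.
Cournot with 2 identical firms: the symmetric best-response condition is 112 − 12q = 103. Each firm produces q = 0.75, total output Q = 1.5, price P = 106.
DWL is the triangle between Q = 1.5 and Q = 2.25: ½·(2.25 − 1.5)·(106 − 103) = 1.125.

DWL = 1.125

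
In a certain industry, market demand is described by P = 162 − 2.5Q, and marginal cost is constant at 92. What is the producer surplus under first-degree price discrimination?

Under first-degree price discrimination the firm charges each unit its demand price and produces up to where P = MC, i.e. Q = 28. Consumer surplus is zero; producer surplus equals total surplus.
PS = ½·(162 − 92)·28 = 980.

PS = 980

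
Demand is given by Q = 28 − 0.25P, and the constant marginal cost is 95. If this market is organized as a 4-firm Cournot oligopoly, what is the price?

Inverting demand: P = 112 − 4Q.
With 4 symmetric Cournot firms, each firm's FOC gives 112 − 20q = 95, so q = 0.85, Q = 4·0.85 = 3.4, and P = 98.4.

P = 98.4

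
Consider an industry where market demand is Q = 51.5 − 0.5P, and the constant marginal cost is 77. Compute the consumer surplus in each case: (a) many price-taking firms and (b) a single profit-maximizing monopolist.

Competition: CS = 169; Monopoly: CS = 42.25

Inverting demand: P = 103 − 2Q.
Competitive firms price at marginal cost: P = 77, giving Q = 13.
CS = ½·(103 − 77)·13 = 169.
A monopolist chooses Q where MR = MC. MR = 103 − 4Q; setting this equal to 77 gives Q = 6.5 and P = 90.
CS = ½·(103 − 90)·6.5 = 42.25.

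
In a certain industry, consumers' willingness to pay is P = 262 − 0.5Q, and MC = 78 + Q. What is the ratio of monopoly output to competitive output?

Q_m/Q_c = 0.75

A monopolist chooses Q where MR = MC. MR = 262 − Q; setting this equal to 78 + Q gives Q = 92 and P = 216.
Under competition P = MC: 262 − 0.5Q = 78 + Q ⇒ Q = 368/3, P = 602/3.
Ratio Q_m/Q_c = 92/(368/3) = 0.75.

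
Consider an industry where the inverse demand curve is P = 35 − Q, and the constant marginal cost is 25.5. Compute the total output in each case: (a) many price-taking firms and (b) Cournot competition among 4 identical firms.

Competition: Q = 9.5; Cournot: Q = 7.6

Perfect competition: P = MC = 25.5, so 35 − Q = 25.5 and Q = 9.5.
In a 4-firm Cournot equilibrium, symmetry and the first-order condition give q = (35 − 25.5)/(5) = 1.9. So Q = 7.6 and P = 27.4.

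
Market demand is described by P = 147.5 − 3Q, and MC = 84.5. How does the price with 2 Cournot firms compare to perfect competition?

Cournot with 2 identical firms: the symmetric best-response condition is 147.5 − 9q = 84.5. Each firm produces q = 7, total output Q = 14, price P = 105.5.
Under competition P = MC = 84.5, so Q = (147.5 − 84.5)/3 = 21.

Cournot: P = 105.5; Competition: P = 84.5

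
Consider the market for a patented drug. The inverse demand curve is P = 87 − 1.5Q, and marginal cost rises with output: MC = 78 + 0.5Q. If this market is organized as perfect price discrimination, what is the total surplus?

TS = 20.25

A perfectly discriminating monopolist sells every unit with P(Q) ≥ MC(Q), so output equals the competitive quantity Q = 4.5. Each buyer pays their reservation price, so CS = 0 and the firm captures all surplus.
TS = 20.25 (equal to competitive TS).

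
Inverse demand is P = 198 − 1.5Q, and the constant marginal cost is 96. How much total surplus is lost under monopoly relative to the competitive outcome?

Competitive firms price at marginal cost: P = 96, giving Q = 68.
The monopolist equates marginal revenue to marginal cost: 198 − 3Q = 96, so Q = 34. From demand, P = 147.
DWL is the triangle between Q = 34 and Q = 68: ½·(68 − 34)·(147 − 96) = 867.

DWL = 867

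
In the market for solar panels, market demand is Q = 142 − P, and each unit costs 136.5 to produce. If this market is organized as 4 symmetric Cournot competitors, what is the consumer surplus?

CS = 9.68

Inverting demand: P = 142 − Q.
With 4 symmetric Cournot firms, each firm's FOC gives 142 − 5q = 136.5, so q = 1.1, Q = 4·1.1 = 4.4, and P = 137.6.
CS = ½·(142 − 137.6)·4.4 = 9.68.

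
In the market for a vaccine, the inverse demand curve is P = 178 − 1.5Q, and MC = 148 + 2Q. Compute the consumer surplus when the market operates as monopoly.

A monopolist chooses Q where MR = MC. MR = 178 − 3Q; setting this equal to 148 + 2Q gives Q = 6 and P = 169.
CS = ½·(178 − 169)·6 = 27.

CS = 27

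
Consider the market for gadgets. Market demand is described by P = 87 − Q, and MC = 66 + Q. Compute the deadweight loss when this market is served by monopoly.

Competitive equilibrium sets price equal to marginal cost: 87 − Q = 66 + Q, so Q = 10.5 and P = 76.5.
The monopolist equates marginal revenue to marginal cost: 87 − 2Q = 66 + Q, so Q = 7. From demand, P = 80.
CS = ½·(87 − 76.5)·10.5 = 55.125; PS = (76.5·10.5 − 66·10.5 − ½·1·10.5²) = 55.125; TS = 110.25.
CS = ½·(87 − 80)·7 = 24.5; PS = (80·7 − 66·7 − ½·1·7²) = 73.5; TS = 98.
DWL = 110.25 − 98 = 12.25.

DWL = 12.25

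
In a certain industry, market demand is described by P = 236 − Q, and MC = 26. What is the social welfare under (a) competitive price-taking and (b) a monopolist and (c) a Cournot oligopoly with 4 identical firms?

Competitive firms price at marginal cost: P = 26, giving Q = 210.
CS = ½·(236 − 26)·210 = 22050; PS = (26 − 26)·210 = 0; TS = 22050.
The monopolist equates marginal revenue to marginal cost: 236 − 2Q = 26, so Q = 105. From demand, P = 131.
CS = ½·(236 − 131)·105 = 5512.5; PS = (131 − 26)·105 = 11025; TS = 16537.5.
With 4 symmetric Cournot firms, each firm's FOC gives 236 − 5q = 26, so q = 42, Q = 4·42 = 168, and P = 68.
CS = ½·(236 − 68)·168 = 14112; PS = (68 − 26)·168 = 7056; TS = 21168.

Competition: TS = 22050; Monopoly: TS = 16537.5; Cournot: TS = 21168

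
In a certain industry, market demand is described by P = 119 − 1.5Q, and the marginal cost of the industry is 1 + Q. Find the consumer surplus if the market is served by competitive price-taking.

Under competition P = MC: 119 − 1.5Q = 1 + Q ⇒ Q = 47.2, P = 48.2.
CS = ½·(119 − 48.2)·47.2 = 1670.88.

CS = 1670.88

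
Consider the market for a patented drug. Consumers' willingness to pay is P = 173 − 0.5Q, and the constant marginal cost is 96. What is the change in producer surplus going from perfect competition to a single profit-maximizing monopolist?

PS rises by 2964.5

Perfect competition: P = MC = 96, so 173 − 0.5Q = 96 and Q = 154.
PS = (96 − 96)·154 = 0.
A monopolist chooses Q where MR = MC. MR = 173 − Q; setting this equal to 96 gives Q = 77 and P = 134.5.
PS = (134.5 − 96)·77 = 2964.5.
Change in producer surplus: 2964.5 − 0 = 2964.5.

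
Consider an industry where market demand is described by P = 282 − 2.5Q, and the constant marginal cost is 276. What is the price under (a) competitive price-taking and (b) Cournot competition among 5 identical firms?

Competition: P = 276; Cournot: P = 277

Competitive firms price at marginal cost: P = 276, giving Q = 2.4.
With 5 symmetric Cournot firms, each firm's FOC gives 282 − 15q = 276, so q = 0.4, Q = 5·0.4 = 2, and P = 277.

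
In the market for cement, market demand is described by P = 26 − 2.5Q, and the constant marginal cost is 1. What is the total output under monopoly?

The monopolist equates marginal revenue to marginal cost: 26 − 5Q = 1, so Q = 5. From demand, P = 13.5.

Q = 5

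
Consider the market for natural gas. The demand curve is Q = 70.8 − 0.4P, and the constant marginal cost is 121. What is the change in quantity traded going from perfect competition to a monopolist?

Quantity traded falls by 11.2

Inverting demand: P = 177 − 2.5Q.
Perfect competition: P = MC = 121, so 177 − 2.5Q = 121 and Q = 22.4.
The monopolist equates marginal revenue to marginal cost: 177 − 5Q = 121, so Q = 11.2. From demand, P = 149.
Change in quantity traded: 11.2 − 22.4 = −11.2.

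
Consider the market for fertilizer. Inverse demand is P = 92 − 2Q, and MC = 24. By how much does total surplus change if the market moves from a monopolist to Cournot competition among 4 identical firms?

TS rises by 242.76

Monopoly sets MR = MC: 92 − 4Q = 24 ⇒ Q = 17, P = 92 − 2·17 = 58.
CS = ½·(92 − 58)·17 = 289; PS = (58 − 24)·17 = 578; TS = 867.
Cournot with 4 identical firms: the symmetric best-response condition is 92 − 10q = 24. Each firm produces q = 6.8, total output Q = 27.2, price P = 37.6.
CS = ½·(92 − 37.6)·27.2 = 739.84; PS = (37.6 − 24)·27.2 = 369.92; TS = 1109.76.
Change in total surplus: 1109.76 − 867 = 242.76.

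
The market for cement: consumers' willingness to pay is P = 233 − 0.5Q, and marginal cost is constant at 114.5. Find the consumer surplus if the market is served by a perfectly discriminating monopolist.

CS = 0

With perfect price discrimination, output is the efficient level Q = 237 (where demand meets MC), but every buyer pays their willingness to pay: CS = 0 and PS = total surplus.
CS = 0.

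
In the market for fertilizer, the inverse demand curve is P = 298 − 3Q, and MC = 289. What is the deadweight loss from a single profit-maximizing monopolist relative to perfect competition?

DWL = 3.375

Competitive firms price at marginal cost: P = 289, giving Q = 3.
A monopolist chooses Q where MR = MC. MR = 298 − 6Q; setting this equal to 289 gives Q = 1.5 and P = 293.5.
DWL is the triangle between Q = 1.5 and Q = 3: ½·(3 − 1.5)·(293.5 − 289) = 3.375.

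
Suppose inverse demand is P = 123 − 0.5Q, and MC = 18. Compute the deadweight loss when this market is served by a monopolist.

Under competition P = MC = 18, so Q = (123 − 18)/0.5 = 210.
Monopoly sets MR = MC: 123 − Q = 18 ⇒ Q = 105, P = 123 − 0.5·105 = 70.5.
DWL is the triangle between Q = 105 and Q = 210: ½·(210 − 105)·(70.5 − 18) = 2756.25.

DWL = 2756.25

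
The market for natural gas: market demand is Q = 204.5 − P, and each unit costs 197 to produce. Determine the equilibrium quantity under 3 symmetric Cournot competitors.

Q = 5.625

Inverting demand: P = 204.5 − Q.
Cournot with 3 identical firms: the symmetric best-response condition is 204.5 − 4q = 197. Each firm produces q = 1.875, total output Q = 5.625, price P = 198.875.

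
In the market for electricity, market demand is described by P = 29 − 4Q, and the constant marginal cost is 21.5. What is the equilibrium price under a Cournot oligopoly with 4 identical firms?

P = 23

With 4 symmetric Cournot firms, each firm's FOC gives 29 − 20q = 21.5, so q = 0.375, Q = 4·0.375 = 1.5, and P = 23.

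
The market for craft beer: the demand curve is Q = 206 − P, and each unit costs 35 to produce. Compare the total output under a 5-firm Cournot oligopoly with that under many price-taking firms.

Cournot: Q = 142.5; Competition: Q = 171

Inverting demand: P = 206 − Q.
With 5 symmetric Cournot firms, each firm's FOC gives 206 − 6q = 35, so q = 28.5, Q = 5·28.5 = 142.5, and P = 63.5.
Under competition P = MC = 35, so Q = (206 − 35)/1 = 171.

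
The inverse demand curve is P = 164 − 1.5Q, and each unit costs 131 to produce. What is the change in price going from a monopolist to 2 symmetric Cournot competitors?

Price falls by 5.5

Monopoly sets MR = MC: 164 − 3Q = 131 ⇒ Q = 11, P = 164 − 1.5·11 = 147.5.
In a 2-firm Cournot equilibrium, symmetry and the first-order condition give q = (164 − 131)/(4.5) = 22/3. So Q = 44/3 and P = 142.
Change in price: 142 − 147.5 = −5.5.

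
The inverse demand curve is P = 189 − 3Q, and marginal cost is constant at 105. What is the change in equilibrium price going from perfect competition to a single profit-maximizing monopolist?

Under competition P = MC = 105, so Q = (189 − 105)/3 = 28.
A monopolist chooses Q where MR = MC. MR = 189 − 6Q; setting this equal to 105 gives Q = 14 and P = 147.
Change in equilibrium price: 147 − 105 = 42.

P rises by 42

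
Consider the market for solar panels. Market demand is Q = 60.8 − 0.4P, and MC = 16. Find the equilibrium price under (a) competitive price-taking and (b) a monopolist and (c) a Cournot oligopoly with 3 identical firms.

Inverting demand: P = 152 − 2.5Q.
Perfect competition: P = MC = 16, so 152 − 2.5Q = 16 and Q = 54.4.
Monopoly sets MR = MC: 152 − 5Q = 16 ⇒ Q = 27.2, P = 152 − 2.5·27.2 = 84.
In a 3-firm Cournot equilibrium, symmetry and the first-order condition give q = (152 − 16)/(10) = 13.6. So Q = 40.8 and P = 50.

Competition: P = 16; Monopoly: P = 84; Cournot: P = 50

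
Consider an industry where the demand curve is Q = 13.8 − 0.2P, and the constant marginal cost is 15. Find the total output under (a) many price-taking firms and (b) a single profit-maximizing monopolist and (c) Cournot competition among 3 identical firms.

Inverting demand: P = 69 − 5Q.
Competitive firms price at marginal cost: P = 15, giving Q = 10.8.
A monopolist chooses Q where MR = MC. MR = 69 − 10Q; setting this equal to 15 gives Q = 5.4 and P = 42.
Cournot with 3 identical firms: the symmetric best-response condition is 69 − 20q = 15. Each firm produces q = 2.7, total output Q = 8.1, price P = 28.5.

Competition: Q = 10.8; Monopoly: Q = 5.4; Cournot: Q = 8.1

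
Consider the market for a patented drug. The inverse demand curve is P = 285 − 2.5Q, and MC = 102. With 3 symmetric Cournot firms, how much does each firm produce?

In a 3-firm Cournot equilibrium, symmetry and the first-order condition give q = (285 − 102)/(10) = 18.3. So Q = 54.9 and P = 147.75.

q_i = 18.3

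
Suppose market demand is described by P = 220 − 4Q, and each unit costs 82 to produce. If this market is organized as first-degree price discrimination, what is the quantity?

A perfectly discriminating monopolist sells every unit with P(Q) ≥ MC(Q), so output equals the competitive quantity Q = 34.5. Each buyer pays their reservation price, so CS = 0 and the firm captures all surplus.

Q = 34.5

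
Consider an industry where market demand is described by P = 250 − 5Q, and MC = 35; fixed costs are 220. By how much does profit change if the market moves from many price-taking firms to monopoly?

Profit rises by 2311.25

Under competition P = MC = 35, so Q = (250 − 35)/5 = 43.
Profit = (35 − 35)·43 − 220 = −220.
Monopoly sets MR = MC: 250 − 10Q = 35 ⇒ Q = 21.5, P = 250 − 5·21.5 = 142.5.
Profit = (142.5 − 35)·21.5 − 220 = 2091.25.
Change in profit: 2091.25 − −220 = 2311.25.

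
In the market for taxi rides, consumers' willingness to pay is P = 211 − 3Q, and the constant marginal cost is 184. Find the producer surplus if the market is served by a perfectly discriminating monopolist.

PS = 121.5

Under first-degree price discrimination the firm charges each unit its demand price and produces up to where P = MC, i.e. Q = 9. Consumer surplus is zero; producer surplus equals total surplus.
PS = ½·(211 − 184)·9 = 121.5.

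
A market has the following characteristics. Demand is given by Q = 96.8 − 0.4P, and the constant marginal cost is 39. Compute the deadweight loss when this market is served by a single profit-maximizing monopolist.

Inverting demand: P = 242 − 2.5Q.
Competitive firms price at marginal cost: P = 39, giving Q = 81.2.
A monopolist chooses Q where MR = MC. MR = 242 − 5Q; setting this equal to 39 gives Q = 40.6 and P = 140.5.
DWL is the triangle between Q = 40.6 and Q = 81.2: ½·(81.2 − 40.6)·(140.5 − 39) = 2060.45.

DWL = 2060.45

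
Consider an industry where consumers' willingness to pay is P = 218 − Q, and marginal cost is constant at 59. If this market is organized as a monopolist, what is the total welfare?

Monopoly sets MR = MC: 218 − 2Q = 59 ⇒ Q = 79.5, P = 218 − 79.5 = 138.5.
CS = ½·(218 − 138.5)·79.5 = 3160.125; PS = (138.5 − 59)·79.5 = 6320.25; TS = 9480.375.

TS = 9480.375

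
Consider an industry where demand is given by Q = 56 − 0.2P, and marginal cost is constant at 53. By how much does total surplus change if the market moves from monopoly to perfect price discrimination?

TS rises by 1288.225

Inverting demand: P = 280 − 5Q.
Monopoly sets MR = MC: 280 − 10Q = 53 ⇒ Q = 22.7, P = 280 − 5·22.7 = 166.5.
CS = ½·(280 − 166.5)·22.7 = 1288.225; PS = (166.5 − 53)·22.7 = 2576.45; TS = 3864.675.
With perfect price discrimination, output is the efficient level Q = 45.4 (where demand meets MC), but every buyer pays their willingness to pay: CS = 0 and PS = total surplus.
TS = 5152.9 (equal to competitive TS).
Change in total surplus: 5152.9 − 3864.675 = 1288.225.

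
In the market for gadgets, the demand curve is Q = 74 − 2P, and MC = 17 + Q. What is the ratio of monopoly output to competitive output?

Q_m/Q_c = 0.75

Inverting demand: P = 37 − 0.5Q.
Monopoly sets MR = MC: 37 − Q = 17 + Q ⇒ Q = 10, P = 37 − 0.5·10 = 32.
Under competition P = MC: 37 − 0.5Q = 17 + Q ⇒ Q = 40/3, P = 91/3.
Ratio Q_m/Q_c = 10/(40/3) = 0.75.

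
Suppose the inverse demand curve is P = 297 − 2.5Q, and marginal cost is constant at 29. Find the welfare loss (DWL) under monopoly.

DWL = 3591.2

Under competition P = MC = 29, so Q = (297 − 29)/2.5 = 107.2.
The monopolist equates marginal revenue to marginal cost: 297 − 5Q = 29, so Q = 53.6. From demand, P = 163.
DWL is the triangle between Q = 53.6 and Q = 107.2: ½·(107.2 − 53.6)·(163 − 29) = 3591.2.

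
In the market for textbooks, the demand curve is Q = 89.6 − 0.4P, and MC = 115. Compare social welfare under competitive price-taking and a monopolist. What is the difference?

Inverting demand: P = 224 − 2.5Q.
Under competition P = MC = 115, so Q = (224 − 115)/2.5 = 43.6.
CS = ½·(224 − 115)·43.6 = 2376.2; PS = (115 − 115)·43.6 = 0; TS = 2376.2.
A monopolist chooses Q where MR = MC. MR = 224 − 5Q; setting this equal to 115 gives Q = 21.8 and P = 169.5.
CS = ½·(224 − 169.5)·21.8 = 594.05; PS = (169.5 − 115)·21.8 = 1188.1; TS = 1782.15.
Change in social welfare: 1782.15 − 2376.2 = −594.05.

Social welfare falls by 594.05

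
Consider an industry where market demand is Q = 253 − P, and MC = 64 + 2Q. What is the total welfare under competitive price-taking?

TS = 5953.5

Inverting demand: P = 253 − Q.
Under competition P = MC: 253 − Q = 64 + 2Q ⇒ Q = 63, P = 190.
CS = ½·(253 − 190)·63 = 1984.5; PS = (190·63 − 64·63 − ½·2·63²) = 3969; TS = 5953.5.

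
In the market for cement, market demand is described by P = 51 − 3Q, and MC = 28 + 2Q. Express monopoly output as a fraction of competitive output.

Q_m/Q_c = 0.625

A monopolist chooses Q where MR = MC. MR = 51 − 6Q; setting this equal to 28 + 2Q gives Q = 2.875 and P = 42.375.
Competitive equilibrium sets price equal to marginal cost: 51 − 3Q = 28 + 2Q, so Q = 4.6 and P = 37.2.
Ratio Q_m/Q_c = 2.875/4.6 = 0.625.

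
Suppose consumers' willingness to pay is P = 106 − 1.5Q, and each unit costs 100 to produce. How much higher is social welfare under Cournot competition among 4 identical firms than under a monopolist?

The monopolist equates marginal revenue to marginal cost: 106 − 3Q = 100, so Q = 2. From demand, P = 103.
CS = ½·(106 − 103)·2 = 3; PS = (103 − 100)·2 = 6; TS = 9.
In a 4-firm Cournot equilibrium, symmetry and the first-order condition give q = (106 − 100)/(7.5) = 0.8. So Q = 3.2 and P = 101.2.
CS = ½·(106 − 101.2)·3.2 = 7.68; PS = (101.2 − 100)·3.2 = 3.84; TS = 11.52.
Change in social welfare: 11.52 − 9 = 2.52.

Social welfare rises by 2.52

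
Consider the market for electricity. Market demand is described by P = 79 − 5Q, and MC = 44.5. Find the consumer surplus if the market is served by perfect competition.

Competitive firms price at marginal cost: P = 44.5, giving Q = 6.9.
CS = ½·(79 − 44.5)·6.9 = 119.025.

CS = 119.025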